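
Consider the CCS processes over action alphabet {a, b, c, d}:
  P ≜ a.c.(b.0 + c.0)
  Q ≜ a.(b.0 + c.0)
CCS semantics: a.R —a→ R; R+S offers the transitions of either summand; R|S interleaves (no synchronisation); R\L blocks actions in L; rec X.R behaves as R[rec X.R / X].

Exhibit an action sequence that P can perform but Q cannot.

P's transition system — 4 states:
  p0 = a.c.(b.0 + c.0) :: --a--▸ p1
  p1 = c.(b.0 + c.0) :: --c--▸ p2
  p2 = b.0 + c.0 :: --b--▸ p3, --c--▸ p3
  p3 = 0 :: ·
Q's transition system — 3 states:
  q0 = a.(b.0 + c.0) :: --a--▸ q1
  q1 = b.0 + c.0 :: --b--▸ q2, --c--▸ q2
  q2 = 0 :: ·
Trace ⟨acb⟩ through P, begin at {p0}:
  [1] a ⇒ {p1}
  [2] c ⇒ {p2}
  [3] b ⇒ {p3}
  — P admits the full trace.
Trace ⟨acb⟩ through Q, begin at {q0}:
  [1] a ⇒ {q1}
  [2] c ⇒ {q2}
  [3] b ⇒ no successor for Q

acb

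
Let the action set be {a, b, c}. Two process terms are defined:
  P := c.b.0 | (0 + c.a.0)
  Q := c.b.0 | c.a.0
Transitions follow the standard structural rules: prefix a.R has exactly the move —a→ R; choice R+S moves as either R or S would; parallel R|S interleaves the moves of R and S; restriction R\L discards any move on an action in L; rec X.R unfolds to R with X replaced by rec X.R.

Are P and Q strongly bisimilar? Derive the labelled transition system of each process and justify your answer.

P's transition system — 9 states:
  m0 = c.b.0 | (0 + c.a.0) | —c→ m1, —c→ m2
  m1 = b.0 | (0 + c.a.0) | —b→ m3, —c→ m4
  m2 = c.b.0 | a.0 | —a→ m5, —c→ m4
  m3 = 0 | (0 + c.a.0) | —c→ m6
  m4 = b.0 | a.0 | —a→ m7, —b→ m6
  m5 = c.b.0 | 0 | —c→ m7
  m6 = 0 | a.0 | —a→ m8
  m7 = b.0 | 0 | —b→ m8
  m8 = 0 | 0 | deadlocked
Q's transition system — 9 states:
  n0 = c.b.0 | c.a.0 | —c→ n1, —c→ n2
  n1 = b.0 | c.a.0 | —b→ n3, —c→ n4
  n2 = c.b.0 | a.0 | —a→ n5, —c→ n4
  n3 = 0 | c.a.0 | —c→ n6
  n4 = b.0 | a.0 | —a→ n7, —b→ n6
  n5 = c.b.0 | 0 | —c→ n7
  n6 = 0 | a.0 | —a→ n8
  n7 = b.0 | 0 | —b→ n8
  n8 = 0 | 0 | deadlocked
Coarsest stable partition (strong bisimilarity classes):
  B0 = {m0, n0}
  B1 = {m1, n1}
  B2 = {m4, n4}
  B3 = {m6, n6}
  B4 = {m8, n8}
  B5 = {m7, n7}
  B6 = {m3, n3}
  B7 = {m2, n2}
  B8 = {m5, n5}
m0 ∈ B0, n0 ∈ B0 → same block

P ~ Q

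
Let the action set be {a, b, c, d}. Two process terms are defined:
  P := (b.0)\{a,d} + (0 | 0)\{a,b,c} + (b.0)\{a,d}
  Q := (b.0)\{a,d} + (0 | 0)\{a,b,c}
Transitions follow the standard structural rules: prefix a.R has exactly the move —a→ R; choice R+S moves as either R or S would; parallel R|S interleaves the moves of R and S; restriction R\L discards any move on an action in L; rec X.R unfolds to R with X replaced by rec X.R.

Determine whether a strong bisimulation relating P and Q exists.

P ~ Q

LTS(P): 2 reachable states
  p0 = (b.0)\{a,d} + (0 | 0)\{a,b,c} + (b.0)\{a,d} ⊢ ··b··> p1
  p1 = 0\{a,d} ⊢ (no moves)
LTS(Q): 2 reachable states
  q0 = (b.0)\{a,d} + (0 | 0)\{a,b,c} ⊢ ··b··> q1
  q1 = 0\{a,d} ⊢ (no moves)
Coarsest stable partition (strong bisimilarity classes):
  B0 = {p0, q0}
  B1 = {p1, q1}
p0 ∈ B0, q0 ∈ B0 → same block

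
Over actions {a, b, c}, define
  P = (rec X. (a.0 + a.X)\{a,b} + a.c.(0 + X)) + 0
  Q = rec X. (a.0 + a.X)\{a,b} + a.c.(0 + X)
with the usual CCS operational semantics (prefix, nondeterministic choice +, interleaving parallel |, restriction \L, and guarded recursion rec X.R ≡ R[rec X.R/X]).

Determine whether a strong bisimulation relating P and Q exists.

P's transition system — 3 states:
  m0 = (rec X. (a.0 + a.X)\{a,b} + a.c.(0 + X)) + 0 → -a-> m1
  m1 = c.(0 + (rec X. (a.0 + a.X)\{a,b} + a.c.(0 + X))) → -c-> m2
  m2 = 0 + (rec X. (a.0 + a.X)\{a,b} + a.c.(0 + X)) → -a-> m1
Q's transition system — 3 states:
  n0 = rec X. (a.0 + a.X)\{a,b} + a.c.(0 + X) → -a-> n1
  n1 = c.(0 + (rec X. (a.0 + a.X)\{a,b} + a.c.(0 + X))) → -c-> n2
  n2 = 0 + (rec X. (a.0 + a.X)\{a,b} + a.c.(0 + X)) → -a-> n1
Bisimilarity quotient blocks:
  B0 = {m0, m2, n0, n2}
  B1 = {m1, n1}
m0 ∈ B0, n0 ∈ B0 → same block

YES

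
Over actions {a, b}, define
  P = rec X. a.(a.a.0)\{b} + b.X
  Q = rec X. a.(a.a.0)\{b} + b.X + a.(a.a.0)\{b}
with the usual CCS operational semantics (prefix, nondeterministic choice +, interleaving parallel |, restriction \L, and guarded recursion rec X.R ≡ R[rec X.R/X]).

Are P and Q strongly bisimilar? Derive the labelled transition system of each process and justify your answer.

LTS(P): 4 reachable states
  s0 = rec X. a.(a.a.0)\{b} + b.X → —a→ s1, —b→ s0
  s1 = (a.a.0)\{b} → —a→ s2
  s2 = (a.0)\{b} → —a→ s3
  s3 = 0\{b} → deadlocked
LTS(Q): 4 reachable states
  t0 = rec X. a.(a.a.0)\{b} + b.X + a.(a.a.0)\{b} → —a→ t1, —b→ t0
  t1 = (a.a.0)\{b} → —a→ t2
  t2 = (a.0)\{b} → —a→ t3
  t3 = 0\{b} → deadlocked
Partition-refinement fixed point:
  B0 = {s0, t0}
  B1 = {s1, t1}
  B2 = {s2, t2}
  B3 = {s3, t3}
s0 ∈ B0, t0 ∈ B0 → same block

bisimilar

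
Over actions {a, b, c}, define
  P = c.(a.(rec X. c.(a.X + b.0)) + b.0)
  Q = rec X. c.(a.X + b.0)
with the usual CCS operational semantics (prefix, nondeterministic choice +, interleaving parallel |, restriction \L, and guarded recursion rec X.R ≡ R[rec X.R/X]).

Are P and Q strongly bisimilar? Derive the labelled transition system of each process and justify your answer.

Reachable graph of P (4 states):
  s0 = c.(a.(rec X. c.(a.X + b.0)) + b.0) | -c-> s1
  s1 = a.(rec X. c.(a.X + b.0)) + b.0 | -a-> s2, -b-> s3
  s2 = rec X. c.(a.X + b.0) | -c-> s1
  s3 = 0 | stopped
Reachable graph of Q (3 states):
  t0 = rec X. c.(a.X + b.0) | -c-> t1
  t1 = a.(rec X. c.(a.X + b.0)) + b.0 | -a-> t0, -b-> t2
  t2 = 0 | stopped
Partition-refinement fixed point:
  B0 = {s0, s2, t0}
  B1 = {s1, t1}
  B2 = {s3, t2}
s0 ∈ B0, t0 ∈ B0 → same block

bisimilar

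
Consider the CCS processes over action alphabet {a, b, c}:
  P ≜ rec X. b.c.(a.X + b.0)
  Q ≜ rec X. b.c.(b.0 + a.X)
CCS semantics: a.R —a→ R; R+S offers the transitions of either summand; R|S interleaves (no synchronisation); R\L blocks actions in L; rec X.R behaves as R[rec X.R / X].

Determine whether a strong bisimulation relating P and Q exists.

Reachable graph of P (4 states):
  s0 = rec X. b.c.(a.X + b.0) ⊢ -b-> s1
  s1 = c.(a.(rec X. b.c.(a.X + b.0)) + b.0) ⊢ -c-> s2
  s2 = a.(rec X. b.c.(a.X + b.0)) + b.0 ⊢ -a-> s0, -b-> s3
  s3 = 0 ⊢ ∅
Reachable graph of Q (4 states):
  t0 = rec X. b.c.(b.0 + a.X) ⊢ -b-> t1
  t1 = c.(b.0 + a.(rec X. b.c.(b.0 + a.X))) ⊢ -c-> t2
  t2 = b.0 + a.(rec X. b.c.(b.0 + a.X)) ⊢ -a-> t0, -b-> t3
  t3 = 0 ⊢ ∅
Partition-refinement fixed point:
  B0 = {s0, t0}
  B1 = {s1, t1}
  B2 = {s2, t2}
  B3 = {s3, t3}
s0 ∈ B0, t0 ∈ B0 → same block

P ~ Q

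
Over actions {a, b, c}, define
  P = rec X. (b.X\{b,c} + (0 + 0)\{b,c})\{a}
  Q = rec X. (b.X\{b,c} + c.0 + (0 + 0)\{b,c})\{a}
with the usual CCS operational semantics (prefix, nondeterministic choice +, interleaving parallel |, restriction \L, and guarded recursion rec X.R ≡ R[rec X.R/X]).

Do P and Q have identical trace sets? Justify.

P's transition system — 2 states:
  m0 = rec X. (b.X\{b,c} + (0 + 0)\{b,c})\{a} | =b=> m1
  m1 = (rec X. (b.X\{b,c} + (0 + 0)\{b,c})\{a})\{b,c}\{a} | (no moves)
Q's transition system — 3 states:
  n0 = rec X. (b.X\{b,c} + c.0 + (0 + 0)\{b,c})\{a} | =b=> n1, =c=> n2
  n1 = (rec X. (b.X\{b,c} + c.0 + (0 + 0)\{b,c})\{a})\{b,c}\{a} | (no moves)
  n2 = 0\{a} | (no moves)
Trace ⟨c⟩ through Q, begin at {n0}:
  after c @ step 1: {n2}
  — Q admits the full trace.
Trace ⟨c⟩ through P, begin at {m0}:
  after c @ step 1: ∅ (P stuck)

NO — witness ⟨c⟩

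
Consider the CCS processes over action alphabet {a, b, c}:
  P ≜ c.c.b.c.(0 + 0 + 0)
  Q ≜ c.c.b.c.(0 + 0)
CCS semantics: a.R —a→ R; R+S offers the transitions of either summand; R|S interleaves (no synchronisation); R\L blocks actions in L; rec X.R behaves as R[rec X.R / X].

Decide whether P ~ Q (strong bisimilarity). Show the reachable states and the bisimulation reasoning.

P's transition system — 5 states:
  m0 = c.c.b.c.(0 + 0 + 0) :: —c→ m1
  m1 = c.b.c.(0 + 0 + 0) :: —c→ m2
  m2 = b.c.(0 + 0 + 0) :: —b→ m3
  m3 = c.(0 + 0 + 0) :: —c→ m4
  m4 = 0 + 0 + 0 :: ∅
Q's transition system — 5 states:
  n0 = c.c.b.c.(0 + 0) :: —c→ n1
  n1 = c.b.c.(0 + 0) :: —c→ n2
  n2 = b.c.(0 + 0) :: —b→ n3
  n3 = c.(0 + 0) :: —c→ n4
  n4 = 0 + 0 :: ∅
Coarsest stable partition (strong bisimilarity classes):
  B0 = {m0, n0}
  B1 = {m1, n1}
  B2 = {m2, n2}
  B3 = {m3, n3}
  B4 = {m4, n4}
m0 ∈ B0, n0 ∈ B0 → same block

YES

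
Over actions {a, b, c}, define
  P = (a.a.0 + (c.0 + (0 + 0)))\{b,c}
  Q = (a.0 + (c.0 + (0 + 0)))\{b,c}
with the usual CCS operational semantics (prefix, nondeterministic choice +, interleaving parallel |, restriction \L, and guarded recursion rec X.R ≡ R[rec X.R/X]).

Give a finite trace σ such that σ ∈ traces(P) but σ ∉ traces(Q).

Reachable graph of P (3 states):
  u0 = (a.a.0 + (c.0 + (0 + 0)))\{b,c} has moves --a--▸ u1
  u1 = (a.0)\{b,c} has moves --a--▸ u2
  u2 = 0\{b,c} has moves ·
Reachable graph of Q (2 states):
  v0 = (a.0 + (c.0 + (0 + 0)))\{b,c} has moves --a--▸ v1
  v1 = 0\{b,c} has moves ·
Executing aa from P (initial set {u0}):
  [1] a ⇒ {u1}
  [2] a ⇒ {u2}
  — P admits the full trace.
Executing aa from Q (initial set {v0}):
  [1] a ⇒ {v1}
  [2] a ⇒ ∅ (Q stuck)

aa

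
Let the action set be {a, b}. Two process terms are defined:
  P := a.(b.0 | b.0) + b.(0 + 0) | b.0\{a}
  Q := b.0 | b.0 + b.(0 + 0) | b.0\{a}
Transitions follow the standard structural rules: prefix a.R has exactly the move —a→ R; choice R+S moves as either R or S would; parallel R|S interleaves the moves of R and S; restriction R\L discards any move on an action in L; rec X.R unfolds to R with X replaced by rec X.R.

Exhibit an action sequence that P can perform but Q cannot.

Reachable graph of P (8 states):
  u0 = a.(b.0 | b.0) + b.(0 + 0) | b.0\{a} has moves =a=> u1, =b=> u2, =b=> u3
  u1 = b.0 | b.0 has moves =b=> u4, =b=> u5
  u2 = (0 + 0) | b.0\{a} has moves =b=> u6
  u3 = b.(0 + 0) | 0\{a} has moves =b=> u6
  u4 = 0 | b.0 has moves =b=> u7
  u5 = b.0 | 0 has moves =b=> u7
  u6 = (0 + 0) | 0\{a} has moves deadlocked
  u7 = 0 | 0 has moves deadlocked
Reachable graph of Q (7 states):
  v0 = b.0 | b.0 + b.(0 + 0) | b.0\{a} has moves =b=> v1, =b=> v2, =b=> v3, =b=> v4
  v1 = (0 + 0) | b.0\{a} has moves =b=> v5
  v2 = 0 | b.0 has moves =b=> v6
  v3 = b.(0 + 0) | 0\{a} has moves =b=> v5
  v4 = b.0 | 0 has moves =b=> v6
  v5 = (0 + 0) | 0\{a} has moves deadlocked
  v6 = 0 | 0 has moves deadlocked
Run σ = ⟨a⟩ on P: start {u0}
  [1] a ⇒ {u1}
  — P admits the full trace.
Run σ = ⟨a⟩ on Q: start {v0}
  [1] a ⇒ ∅ (Q stuck)

a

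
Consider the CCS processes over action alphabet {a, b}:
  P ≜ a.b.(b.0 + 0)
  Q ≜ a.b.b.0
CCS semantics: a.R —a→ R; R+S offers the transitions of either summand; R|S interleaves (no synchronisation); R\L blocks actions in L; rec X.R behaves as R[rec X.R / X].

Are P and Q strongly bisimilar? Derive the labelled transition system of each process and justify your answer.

YES

LTS(P): 4 reachable states
  s0 = a.b.(b.0 + 0) ⊢ =a=> s1
  s1 = b.(b.0 + 0) ⊢ =b=> s2
  s2 = b.0 + 0 ⊢ =b=> s3
  s3 = 0 ⊢ ·
LTS(Q): 4 reachable states
  t0 = a.b.b.0 ⊢ =a=> t1
  t1 = b.b.0 ⊢ =b=> t2
  t2 = b.0 ⊢ =b=> t3
  t3 = 0 ⊢ ·
Coarsest stable partition (strong bisimilarity classes):
  B0 = {s0, t0}
  B1 = {s1, t1}
  B2 = {s2, t2}
  B3 = {s3, t3}
s0 ∈ B0, t0 ∈ B0 → same block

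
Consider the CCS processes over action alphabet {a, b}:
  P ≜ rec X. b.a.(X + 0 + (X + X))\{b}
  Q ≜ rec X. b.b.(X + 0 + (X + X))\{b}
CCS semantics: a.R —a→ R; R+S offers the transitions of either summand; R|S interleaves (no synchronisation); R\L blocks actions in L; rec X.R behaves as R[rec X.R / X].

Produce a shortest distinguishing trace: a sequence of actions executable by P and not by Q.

LTS(P): 3 reachable states
  u0 = rec X. b.a.(X + 0 + (X + X))\{b} ⊢ -b-> u1
  u1 = a.((rec X. b.a.(X + 0 + (X + X))\{b}) + 0 + ((rec X. b.a.(X + 0 + (X + X))\{b}) + (rec X. b.a.(X + 0 + (X + X))\{b})))\{b} ⊢ -a-> u2
  u2 = ((rec X. b.a.(X + 0 + (X + X))\{b}) + 0 + ((rec X. b.a.(X + 0 + (X + X))\{b}) + (rec X. b.a.(X + 0 + (X + X))\{b})))\{b} ⊢ ∅
LTS(Q): 3 reachable states
  v0 = rec X. b.b.(X + 0 + (X + X))\{b} ⊢ -b-> v1
  v1 = b.((rec X. b.b.(X + 0 + (X + X))\{b}) + 0 + ((rec X. b.b.(X + 0 + (X + X))\{b}) + (rec X. b.b.(X + 0 + (X + X))\{b})))\{b} ⊢ -b-> v2
  v2 = ((rec X. b.b.(X + 0 + (X + X))\{b}) + 0 + ((rec X. b.b.(X + 0 + (X + X))\{b}) + (rec X. b.b.(X + 0 + (X + X))\{b})))\{b} ⊢ ∅
Trace ⟨ba⟩ through P, begin at {u0}:
  step 1 (b): {u1}
  step 2 (a): {u2}
  ✓ P
Trace ⟨ba⟩ through Q, begin at {v0}:
  step 1 (b): {v1}
  step 2 (a): no successor for Q

ba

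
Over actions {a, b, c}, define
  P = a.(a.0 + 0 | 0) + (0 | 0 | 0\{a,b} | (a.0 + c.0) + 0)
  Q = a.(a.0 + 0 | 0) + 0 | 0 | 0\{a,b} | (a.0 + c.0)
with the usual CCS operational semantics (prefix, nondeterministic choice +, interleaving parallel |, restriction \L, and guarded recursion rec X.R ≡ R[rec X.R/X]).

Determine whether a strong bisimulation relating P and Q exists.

P's transition system — 4 states:
  u0 = a.(a.0 + 0 | 0) + (0 | 0 | 0\{a,b} | (a.0 + c.0) + 0) ⊢ -a-> u1, -a-> u2, -c-> u1
  u1 = 0 | 0 | 0\{a,b} | 0 ⊢ stopped
  u2 = a.0 + 0 | 0 ⊢ -a-> u3
  u3 = 0 ⊢ stopped
Q's transition system — 4 states:
  v0 = a.(a.0 + 0 | 0) + 0 | 0 | 0\{a,b} | (a.0 + c.0) ⊢ -a-> v1, -a-> v2, -c-> v1
  v1 = 0 | 0 | 0\{a,b} | 0 ⊢ stopped
  v2 = a.0 + 0 | 0 ⊢ -a-> v3
  v3 = 0 ⊢ stopped
Bisimilarity quotient blocks:
  B0 = {u0, v0}
  B1 = {u1, u3, v1, v3}
  B2 = {u2, v2}
u0 ∈ B0, v0 ∈ B0 → same block

YES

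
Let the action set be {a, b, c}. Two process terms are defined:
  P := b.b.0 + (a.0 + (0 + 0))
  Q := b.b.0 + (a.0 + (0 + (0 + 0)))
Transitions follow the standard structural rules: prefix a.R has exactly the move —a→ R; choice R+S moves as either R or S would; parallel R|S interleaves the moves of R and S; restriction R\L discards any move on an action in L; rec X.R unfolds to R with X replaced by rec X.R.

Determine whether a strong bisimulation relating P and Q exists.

LTS(P): 3 reachable states
  p0 = b.b.0 + (a.0 + (0 + 0)) ⊢ —a→ p1, —b→ p2
  p1 = 0 ⊢ ·
  p2 = b.0 ⊢ —b→ p1
LTS(Q): 3 reachable states
  q0 = b.b.0 + (a.0 + (0 + (0 + 0))) ⊢ —a→ q1, —b→ q2
  q1 = 0 ⊢ ·
  q2 = b.0 ⊢ —b→ q1
Coarsest stable partition (strong bisimilarity classes):
  B0 = {p0, q0}
  B1 = {p1, q1}
  B2 = {p2, q2}
p0 ∈ B0, q0 ∈ B0 → same block

P ~ Q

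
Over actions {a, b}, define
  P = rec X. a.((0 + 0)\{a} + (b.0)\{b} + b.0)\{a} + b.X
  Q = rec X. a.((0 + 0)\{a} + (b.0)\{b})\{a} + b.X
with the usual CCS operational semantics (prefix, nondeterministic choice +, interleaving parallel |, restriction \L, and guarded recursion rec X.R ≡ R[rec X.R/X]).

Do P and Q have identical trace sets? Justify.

traces(P) ≠ traces(Q) — witness ⟨ab⟩

P's transition system — 3 states:
  m0 = rec X. a.((0 + 0)\{a} + (b.0)\{b} + b.0)\{a} + b.X ⊢ -a-> m1, -b-> m0
  m1 = ((0 + 0)\{a} + (b.0)\{b} + b.0)\{a} ⊢ -b-> m2
  m2 = 0\{a} ⊢ stopped
Q's transition system — 2 states:
  n0 = rec X. a.((0 + 0)\{a} + (b.0)\{b})\{a} + b.X ⊢ -a-> n1, -b-> n0
  n1 = ((0 + 0)\{a} + (b.0)\{b})\{a} ⊢ stopped
Trace ⟨ab⟩ through P, begin at {m0}:
  after a @ step 1: {m1}
  after b @ step 2: {m2}
  — P admits the full trace.
Trace ⟨ab⟩ through Q, begin at {n0}:
  after a @ step 1: {n1}
  after b @ step 2: no successor for Q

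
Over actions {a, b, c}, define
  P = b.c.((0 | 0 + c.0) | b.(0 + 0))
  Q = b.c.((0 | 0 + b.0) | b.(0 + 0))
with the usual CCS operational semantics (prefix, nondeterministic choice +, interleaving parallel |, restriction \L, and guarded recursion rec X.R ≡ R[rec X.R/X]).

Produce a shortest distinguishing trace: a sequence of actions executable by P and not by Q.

bcc

P's transition system — 6 states:
  s0 = b.c.((0 | 0 + c.0) | b.(0 + 0)) :: ··b··> s1
  s1 = c.((0 | 0 + c.0) | b.(0 + 0)) :: ··c··> s2
  s2 = (0 | 0 + c.0) | b.(0 + 0) :: ··b··> s3, ··c··> s4
  s3 = (0 | 0 + c.0) | (0 + 0) :: ··c··> s5
  s4 = 0 | b.(0 + 0) :: ··b··> s5
  s5 = 0 | (0 + 0) :: (no moves)
Q's transition system — 6 states:
  t0 = b.c.((0 | 0 + b.0) | b.(0 + 0)) :: ··b··> t1
  t1 = c.((0 | 0 + b.0) | b.(0 + 0)) :: ··c··> t2
  t2 = (0 | 0 + b.0) | b.(0 + 0) :: ··b··> t3, ··b··> t4
  t3 = (0 | 0 + b.0) | (0 + 0) :: ··b··> t5
  t4 = 0 | b.(0 + 0) :: ··b··> t5
  t5 = 0 | (0 + 0) :: (no moves)
Trace ⟨bcc⟩ through P, begin at {s0}:
  [1] b ⇒ {s1}
  [2] c ⇒ {s2}
  [3] c ⇒ {s4}
  ✓ P
Trace ⟨bcc⟩ through Q, begin at {t0}:
  [1] b ⇒ {t1}
  [2] c ⇒ {t2}
  [3] c ⇒ no successor for Q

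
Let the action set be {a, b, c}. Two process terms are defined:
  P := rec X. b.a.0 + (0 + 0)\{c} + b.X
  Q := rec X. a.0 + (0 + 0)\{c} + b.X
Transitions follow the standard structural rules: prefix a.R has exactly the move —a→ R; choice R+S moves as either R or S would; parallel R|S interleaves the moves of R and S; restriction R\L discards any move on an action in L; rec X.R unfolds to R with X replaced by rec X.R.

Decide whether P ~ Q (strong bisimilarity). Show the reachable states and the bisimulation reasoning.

Reachable graph of P (3 states):
  s0 = rec X. b.a.0 + (0 + 0)\{c} + b.X ⊢ =b=> s0, =b=> s1
  s1 = a.0 ⊢ =a=> s2
  s2 = 0 ⊢ deadlocked
Reachable graph of Q (2 states):
  t0 = rec X. a.0 + (0 + 0)\{c} + b.X ⊢ =a=> t1, =b=> t0
  t1 = 0 ⊢ deadlocked
Coarsest stable partition (strong bisimilarity classes):
  B0 = {s0}
  B1 = {s1}
  B2 = {s2, t1}
  B3 = {t0}
s0 ∈ B0, t0 ∈ B3 → different blocks

not bisimilar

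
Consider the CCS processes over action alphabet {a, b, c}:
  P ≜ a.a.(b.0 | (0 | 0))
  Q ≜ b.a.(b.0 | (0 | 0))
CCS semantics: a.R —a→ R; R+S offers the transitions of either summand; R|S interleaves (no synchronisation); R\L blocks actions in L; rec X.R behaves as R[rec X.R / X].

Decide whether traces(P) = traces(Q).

LTS(P): 4 reachable states
  s0 = a.a.(b.0 | (0 | 0)) → —a→ s1
  s1 = a.(b.0 | (0 | 0)) → —a→ s2
  s2 = b.0 | (0 | 0) → —b→ s3
  s3 = 0 | (0 | 0) → stopped
LTS(Q): 4 reachable states
  t0 = b.a.(b.0 | (0 | 0)) → —b→ t1
  t1 = a.(b.0 | (0 | 0)) → —a→ t2
  t2 = b.0 | (0 | 0) → —b→ t3
  t3 = 0 | (0 | 0) → stopped
Trace ⟨a⟩ through P, begin at {s0}:
  after a @ step 1: {s1}
  P completes σ.
Trace ⟨a⟩ through Q, begin at {t0}:
  after a @ step 1: no successor for Q

trace-distinct — witness ⟨a⟩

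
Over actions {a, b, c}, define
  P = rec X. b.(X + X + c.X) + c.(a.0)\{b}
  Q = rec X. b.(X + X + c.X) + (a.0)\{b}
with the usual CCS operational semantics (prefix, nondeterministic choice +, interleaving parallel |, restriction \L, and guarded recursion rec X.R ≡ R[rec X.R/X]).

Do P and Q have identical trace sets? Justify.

trace-distinct — witness ⟨c⟩

LTS(P): 4 reachable states
  m0 = rec X. b.(X + X + c.X) + c.(a.0)\{b} ⊢ —b→ m1, —c→ m2
  m1 = (rec X. b.(X + X + c.X) + c.(a.0)\{b}) + (rec X. b.(X + X + c.X) + c.(a.0)\{b}) + c.(rec X. b.(X + X + c.X) + c.(a.0)\{b}) ⊢ —b→ m1, —c→ m0, —c→ m2
  m2 = (a.0)\{b} ⊢ —a→ m3
  m3 = 0\{b} ⊢ deadlocked
LTS(Q): 3 reachable states
  n0 = rec X. b.(X + X + c.X) + (a.0)\{b} ⊢ —a→ n1, —b→ n2
  n1 = 0\{b} ⊢ deadlocked
  n2 = (rec X. b.(X + X + c.X) + (a.0)\{b}) + (rec X. b.(X + X + c.X) + (a.0)\{b}) + c.(rec X. b.(X + X + c.X) + (a.0)\{b}) ⊢ —a→ n1, —b→ n2, —c→ n0
Executing c from P (initial set {m0}):
  step 1 (c): {m2}
  ✓ P
Executing c from Q (initial set {n0}):
  step 1 (c): no successor for Q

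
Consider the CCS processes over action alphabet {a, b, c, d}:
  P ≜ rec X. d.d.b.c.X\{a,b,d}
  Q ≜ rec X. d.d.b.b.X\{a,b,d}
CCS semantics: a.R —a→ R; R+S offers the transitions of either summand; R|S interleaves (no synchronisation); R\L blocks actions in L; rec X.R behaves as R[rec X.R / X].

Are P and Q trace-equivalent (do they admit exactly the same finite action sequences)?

trace-distinct — witness ⟨ddbc⟩

P's transition system — 5 states:
  u0 = rec X. d.d.b.c.X\{a,b,d} | —d→ u1
  u1 = d.b.c.(rec X. d.d.b.c.X\{a,b,d})\{a,b,d} | —d→ u2
  u2 = b.c.(rec X. d.d.b.c.X\{a,b,d})\{a,b,d} | —b→ u3
  u3 = c.(rec X. d.d.b.c.X\{a,b,d})\{a,b,d} | —c→ u4
  u4 = (rec X. d.d.b.c.X\{a,b,d})\{a,b,d} | deadlocked
Q's transition system — 5 states:
  v0 = rec X. d.d.b.b.X\{a,b,d} | —d→ v1
  v1 = d.b.b.(rec X. d.d.b.b.X\{a,b,d})\{a,b,d} | —d→ v2
  v2 = b.b.(rec X. d.d.b.b.X\{a,b,d})\{a,b,d} | —b→ v3
  v3 = b.(rec X. d.d.b.b.X\{a,b,d})\{a,b,d} | —b→ v4
  v4 = (rec X. d.d.b.b.X\{a,b,d})\{a,b,d} | deadlocked
Executing ddbc from P (initial set {u0}):
  [1] d ⇒ {u1}
  [2] d ⇒ {u2}
  [3] b ⇒ {u3}
  [4] c ⇒ {u4}
  P completes σ.
Executing ddbc from Q (initial set {v0}):
  [1] d ⇒ {v1}
  [2] d ⇒ {v2}
  [3] b ⇒ {v3}
  [4] c ⇒ no successor for Q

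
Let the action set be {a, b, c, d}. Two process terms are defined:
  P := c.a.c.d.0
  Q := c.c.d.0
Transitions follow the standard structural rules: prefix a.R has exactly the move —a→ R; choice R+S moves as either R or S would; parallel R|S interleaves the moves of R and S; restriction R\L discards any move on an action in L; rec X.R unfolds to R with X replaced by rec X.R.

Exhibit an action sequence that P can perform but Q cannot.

ca

P's transition system — 5 states:
  s0 = c.a.c.d.0 :: =c=> s1
  s1 = a.c.d.0 :: =a=> s2
  s2 = c.d.0 :: =c=> s3
  s3 = d.0 :: =d=> s4
  s4 = 0 :: (no moves)
Q's transition system — 4 states:
  t0 = c.c.d.0 :: =c=> t1
  t1 = c.d.0 :: =c=> t2
  t2 = d.0 :: =d=> t3
  t3 = 0 :: (no moves)
Trace ⟨ca⟩ through P, begin at {s0}:
  after c @ step 1: {s1}
  after a @ step 2: {s2}
  ✓ P
Trace ⟨ca⟩ through Q, begin at {t0}:
  after c @ step 1: {t1}
  after a @ step 2: ∅ (Q stuck)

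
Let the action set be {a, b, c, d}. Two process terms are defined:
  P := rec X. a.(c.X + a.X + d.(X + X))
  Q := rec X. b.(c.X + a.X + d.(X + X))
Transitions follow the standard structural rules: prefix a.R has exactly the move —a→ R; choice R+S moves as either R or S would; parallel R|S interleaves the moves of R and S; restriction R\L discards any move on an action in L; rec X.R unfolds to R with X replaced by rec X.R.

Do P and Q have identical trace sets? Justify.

Reachable graph of P (3 states):
  p0 = rec X. a.(c.X + a.X + d.(X + X)) ⊢ =a=> p1
  p1 = c.(rec X. a.(c.X + a.X + d.(X + X))) + a.(rec X. a.(c.X + a.X + d.(X + X))) + d.((rec X. a.(c.X + a.X + d.(X + X))) + (rec X. a.(c.X + a.X + d.(X + X)))) ⊢ =a=> p0, =c=> p0, =d=> p2
  p2 = (rec X. a.(c.X + a.X + d.(X + X))) + (rec X. a.(c.X + a.X + d.(X + X))) ⊢ =a=> p1
Reachable graph of Q (3 states):
  q0 = rec X. b.(c.X + a.X + d.(X + X)) ⊢ =b=> q1
  q1 = c.(rec X. b.(c.X + a.X + d.(X + X))) + a.(rec X. b.(c.X + a.X + d.(X + X))) + d.((rec X. b.(c.X + a.X + d.(X + X))) + (rec X. b.(c.X + a.X + d.(X + X)))) ⊢ =a=> q0, =c=> q0, =d=> q2
  q2 = (rec X. b.(c.X + a.X + d.(X + X))) + (rec X. b.(c.X + a.X + d.(X + X))) ⊢ =b=> q1
Executing a from P (initial set {p0}):
  step 1 (a): {p1}
  — P admits the full trace.
Executing a from Q (initial set {q0}):
  step 1 (a): no successor for Q

traces(P) ≠ traces(Q) — witness ⟨a⟩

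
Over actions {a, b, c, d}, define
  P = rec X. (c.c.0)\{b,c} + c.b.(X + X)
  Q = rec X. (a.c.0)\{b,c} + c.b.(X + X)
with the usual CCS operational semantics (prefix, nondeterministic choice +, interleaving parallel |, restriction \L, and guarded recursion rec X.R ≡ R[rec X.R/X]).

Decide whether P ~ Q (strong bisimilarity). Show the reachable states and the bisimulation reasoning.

NO

P's transition system — 3 states:
  s0 = rec X. (c.c.0)\{b,c} + c.b.(X + X) | =c=> s1
  s1 = b.((rec X. (c.c.0)\{b,c} + c.b.(X + X)) + (rec X. (c.c.0)\{b,c} + c.b.(X + X))) | =b=> s2
  s2 = (rec X. (c.c.0)\{b,c} + c.b.(X + X)) + (rec X. (c.c.0)\{b,c} + c.b.(X + X)) | =c=> s1
Q's transition system — 4 states:
  t0 = rec X. (a.c.0)\{b,c} + c.b.(X + X) | =a=> t1, =c=> t2
  t1 = (c.0)\{b,c} | deadlocked
  t2 = b.((rec X. (a.c.0)\{b,c} + c.b.(X + X)) + (rec X. (a.c.0)\{b,c} + c.b.(X + X))) | =b=> t3
  t3 = (rec X. (a.c.0)\{b,c} + c.b.(X + X)) + (rec X. (a.c.0)\{b,c} + c.b.(X + X)) | =a=> t1, =c=> t2
Bisimilarity quotient blocks:
  B0 = {s0, s2}
  B1 = {s1}
  B2 = {t0, t3}
  B3 = {t1}
  B4 = {t2}
s0 ∈ B0, t0 ∈ B2 → different blocks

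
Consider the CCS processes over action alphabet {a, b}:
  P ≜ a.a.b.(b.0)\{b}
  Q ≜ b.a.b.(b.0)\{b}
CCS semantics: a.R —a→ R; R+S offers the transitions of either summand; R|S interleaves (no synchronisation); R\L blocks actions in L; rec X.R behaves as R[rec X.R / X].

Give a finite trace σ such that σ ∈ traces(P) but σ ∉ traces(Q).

a

P's transition system — 4 states:
  p0 = a.a.b.(b.0)\{b} :: --a--▸ p1
  p1 = a.b.(b.0)\{b} :: --a--▸ p2
  p2 = b.(b.0)\{b} :: --b--▸ p3
  p3 = (b.0)\{b} :: stopped
Q's transition system — 4 states:
  q0 = b.a.b.(b.0)\{b} :: --b--▸ q1
  q1 = a.b.(b.0)\{b} :: --a--▸ q2
  q2 = b.(b.0)\{b} :: --b--▸ q3
  q3 = (b.0)\{b} :: stopped
Trace ⟨a⟩ through P, begin at {p0}:
  step 1 (a): {p1}
  ✓ P
Trace ⟨a⟩ through Q, begin at {q0}:
  step 1 (a): no successor for Q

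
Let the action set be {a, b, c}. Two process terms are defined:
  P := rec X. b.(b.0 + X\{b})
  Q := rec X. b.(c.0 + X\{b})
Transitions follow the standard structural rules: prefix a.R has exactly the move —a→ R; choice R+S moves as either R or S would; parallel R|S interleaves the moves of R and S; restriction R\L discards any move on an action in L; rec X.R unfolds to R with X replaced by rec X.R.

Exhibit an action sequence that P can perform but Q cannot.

bb

LTS(P): 3 reachable states
  m0 = rec X. b.(b.0 + X\{b}) :: -b-> m1
  m1 = b.0 + (rec X. b.(b.0 + X\{b}))\{b} :: -b-> m2
  m2 = 0 :: stopped
LTS(Q): 3 reachable states
  n0 = rec X. b.(c.0 + X\{b}) :: -b-> n1
  n1 = c.0 + (rec X. b.(c.0 + X\{b}))\{b} :: -c-> n2
  n2 = 0 :: stopped
Trace ⟨bb⟩ through P, begin at {m0}:
  [1] b ⇒ {m1}
  [2] b ⇒ {m2}
  ✓ P
Trace ⟨bb⟩ through Q, begin at {n0}:
  [1] b ⇒ {n1}
  [2] b ⇒ ∅  — Q cannot continue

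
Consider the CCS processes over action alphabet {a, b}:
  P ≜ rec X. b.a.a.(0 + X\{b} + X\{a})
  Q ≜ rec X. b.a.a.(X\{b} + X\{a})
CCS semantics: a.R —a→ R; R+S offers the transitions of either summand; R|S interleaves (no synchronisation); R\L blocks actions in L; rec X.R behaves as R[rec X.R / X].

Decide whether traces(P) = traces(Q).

LTS(P): 5 reachable states
  m0 = rec X. b.a.a.(0 + X\{b} + X\{a}) :: ··b··> m1
  m1 = a.a.(0 + (rec X. b.a.a.(0 + X\{b} + X\{a}))\{b} + (rec X. b.a.a.(0 + X\{b} + X\{a}))\{a}) :: ··a··> m2
  m2 = a.(0 + (rec X. b.a.a.(0 + X\{b} + X\{a}))\{b} + (rec X. b.a.a.(0 + X\{b} + X\{a}))\{a}) :: ··a··> m3
  m3 = 0 + (rec X. b.a.a.(0 + X\{b} + X\{a}))\{b} + (rec X. b.a.a.(0 + X\{b} + X\{a}))\{a} :: ··b··> m4
  m4 = (a.a.(0 + (rec X. b.a.a.(0 + X\{b} + X\{a}))\{b} + (rec X. b.a.a.(0 + X\{b} + X\{a}))\{a}))\{a} :: stopped
LTS(Q): 5 reachable states
  n0 = rec X. b.a.a.(X\{b} + X\{a}) :: ··b··> n1
  n1 = a.a.((rec X. b.a.a.(X\{b} + X\{a}))\{b} + (rec X. b.a.a.(X\{b} + X\{a}))\{a}) :: ··a··> n2
  n2 = a.((rec X. b.a.a.(X\{b} + X\{a}))\{b} + (rec X. b.a.a.(X\{b} + X\{a}))\{a}) :: ··a··> n3
  n3 = (rec X. b.a.a.(X\{b} + X\{a}))\{b} + (rec X. b.a.a.(X\{b} + X\{a}))\{a} :: ··b··> n4
  n4 = (a.a.((rec X. b.a.a.(X\{b} + X\{a}))\{b} + (rec X. b.a.a.(X\{b} + X\{a}))\{a}))\{a} :: stopped
Partition-refinement fixed point:
  B0 = {m0, n0}
  B1 = {m1, n1}
  B2 = {m2, n2}
  B3 = {m3, n3}
  B4 = {m4, n4}
m0 ∈ B0, n0 ∈ B0 → same block
Bisimilar ⇒ trace-equivalent.

YES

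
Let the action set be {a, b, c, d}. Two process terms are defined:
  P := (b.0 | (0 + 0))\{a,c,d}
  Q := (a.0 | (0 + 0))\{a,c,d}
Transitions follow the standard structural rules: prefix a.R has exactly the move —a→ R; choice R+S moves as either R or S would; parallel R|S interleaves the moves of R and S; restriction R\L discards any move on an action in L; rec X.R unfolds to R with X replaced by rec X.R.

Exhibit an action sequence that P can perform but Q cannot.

P's transition system — 2 states:
  m0 = (b.0 | (0 + 0))\{a,c,d} :: —b→ m1
  m1 = (0 | (0 + 0))\{a,c,d} :: ∅
Q's transition system — 1 states:
  n0 = (a.0 | (0 + 0))\{a,c,d} :: ∅
Trace ⟨b⟩ through P, begin at {m0}:
  step 1 (b): {m1}
  P completes σ.
Trace ⟨b⟩ through Q, begin at {n0}:
  step 1 (b): ∅  — Q cannot continue

b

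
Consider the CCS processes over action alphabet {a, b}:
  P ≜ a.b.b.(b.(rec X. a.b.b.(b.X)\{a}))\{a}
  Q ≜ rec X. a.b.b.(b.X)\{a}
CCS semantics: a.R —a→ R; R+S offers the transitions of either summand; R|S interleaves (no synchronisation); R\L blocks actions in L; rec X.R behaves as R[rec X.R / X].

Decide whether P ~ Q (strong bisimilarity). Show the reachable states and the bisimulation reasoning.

bisimilar

Reachable graph of P (5 states):
  s0 = a.b.b.(b.(rec X. a.b.b.(b.X)\{a}))\{a} → =a=> s1
  s1 = b.b.(b.(rec X. a.b.b.(b.X)\{a}))\{a} → =b=> s2
  s2 = b.(b.(rec X. a.b.b.(b.X)\{a}))\{a} → =b=> s3
  s3 = (b.(rec X. a.b.b.(b.X)\{a}))\{a} → =b=> s4
  s4 = (rec X. a.b.b.(b.X)\{a})\{a} → deadlocked
Reachable graph of Q (5 states):
  t0 = rec X. a.b.b.(b.X)\{a} → =a=> t1
  t1 = b.b.(b.(rec X. a.b.b.(b.X)\{a}))\{a} → =b=> t2
  t2 = b.(b.(rec X. a.b.b.(b.X)\{a}))\{a} → =b=> t3
  t3 = (b.(rec X. a.b.b.(b.X)\{a}))\{a} → =b=> t4
  t4 = (rec X. a.b.b.(b.X)\{a})\{a} → deadlocked
Coarsest stable partition (strong bisimilarity classes):
  B0 = {s0, t0}
  B1 = {s1, t1}
  B2 = {s2, t2}
  B3 = {s3, t3}
  B4 = {s4, t4}
s0 ∈ B0, t0 ∈ B0 → same block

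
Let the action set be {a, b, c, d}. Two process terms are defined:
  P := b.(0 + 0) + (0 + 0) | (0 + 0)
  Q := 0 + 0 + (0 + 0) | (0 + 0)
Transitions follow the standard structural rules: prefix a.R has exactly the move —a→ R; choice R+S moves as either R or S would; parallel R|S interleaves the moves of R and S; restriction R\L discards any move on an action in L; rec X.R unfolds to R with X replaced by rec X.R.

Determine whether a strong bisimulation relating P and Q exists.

P's transition system — 2 states:
  s0 = b.(0 + 0) + (0 + 0) | (0 + 0) → —b→ s1
  s1 = 0 + 0 → deadlocked
Q's transition system — 1 states:
  t0 = 0 + 0 + (0 + 0) | (0 + 0) → deadlocked
Coarsest stable partition (strong bisimilarity classes):
  B0 = {s0}
  B1 = {s1, t0}
s0 ∈ B0, t0 ∈ B1 → different blocks

P ≁ Q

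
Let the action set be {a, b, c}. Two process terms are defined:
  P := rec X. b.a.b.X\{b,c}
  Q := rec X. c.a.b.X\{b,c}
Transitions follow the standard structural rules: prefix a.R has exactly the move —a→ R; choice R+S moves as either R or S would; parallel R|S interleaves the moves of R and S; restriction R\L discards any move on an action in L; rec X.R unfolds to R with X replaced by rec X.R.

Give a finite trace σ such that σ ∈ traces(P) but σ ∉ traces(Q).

b

Reachable graph of P (4 states):
  p0 = rec X. b.a.b.X\{b,c} → —b→ p1
  p1 = a.b.(rec X. b.a.b.X\{b,c})\{b,c} → —a→ p2
  p2 = b.(rec X. b.a.b.X\{b,c})\{b,c} → —b→ p3
  p3 = (rec X. b.a.b.X\{b,c})\{b,c} → ·
Reachable graph of Q (4 states):
  q0 = rec X. c.a.b.X\{b,c} → —c→ q1
  q1 = a.b.(rec X. c.a.b.X\{b,c})\{b,c} → —a→ q2
  q2 = b.(rec X. c.a.b.X\{b,c})\{b,c} → —b→ q3
  q3 = (rec X. c.a.b.X\{b,c})\{b,c} → ·
Run σ = ⟨b⟩ on P: start {p0}
  [1] b ⇒ {p1}
  — P admits the full trace.
Run σ = ⟨b⟩ on Q: start {q0}
  [1] b ⇒ no successor for Q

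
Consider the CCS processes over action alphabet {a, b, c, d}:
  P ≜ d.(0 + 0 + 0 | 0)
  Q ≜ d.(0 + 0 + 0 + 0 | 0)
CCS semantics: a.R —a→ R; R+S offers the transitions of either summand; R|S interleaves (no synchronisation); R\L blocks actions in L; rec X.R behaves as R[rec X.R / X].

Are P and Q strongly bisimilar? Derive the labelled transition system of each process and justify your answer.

LTS(P): 2 reachable states
  p0 = d.(0 + 0 + 0 | 0) | ··d··> p1
  p1 = 0 + 0 + 0 | 0 | (no moves)
LTS(Q): 2 reachable states
  q0 = d.(0 + 0 + 0 + 0 | 0) | ··d··> q1
  q1 = 0 + 0 + 0 + 0 | 0 | (no moves)
Coarsest stable partition (strong bisimilarity classes):
  B0 = {p0, q0}
  B1 = {p1, q1}
p0 ∈ B0, q0 ∈ B0 → same block

YES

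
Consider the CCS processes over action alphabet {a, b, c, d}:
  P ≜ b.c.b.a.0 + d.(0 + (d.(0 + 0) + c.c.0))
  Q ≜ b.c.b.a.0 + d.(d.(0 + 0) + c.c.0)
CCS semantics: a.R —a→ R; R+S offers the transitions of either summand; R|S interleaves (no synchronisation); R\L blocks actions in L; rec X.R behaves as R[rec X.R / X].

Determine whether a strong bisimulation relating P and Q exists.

P ~ Q

Reachable graph of P (8 states):
  u0 = b.c.b.a.0 + d.(0 + (d.(0 + 0) + c.c.0)) ⊢ --b--▸ u1, --d--▸ u2
  u1 = c.b.a.0 ⊢ --c--▸ u3
  u2 = 0 + (d.(0 + 0) + c.c.0) ⊢ --c--▸ u4, --d--▸ u5
  u3 = b.a.0 ⊢ --b--▸ u6
  u4 = c.0 ⊢ --c--▸ u7
  u5 = 0 + 0 ⊢ (no moves)
  u6 = a.0 ⊢ --a--▸ u7
  u7 = 0 ⊢ (no moves)
Reachable graph of Q (8 states):
  v0 = b.c.b.a.0 + d.(d.(0 + 0) + c.c.0) ⊢ --b--▸ v1, --d--▸ v2
  v1 = c.b.a.0 ⊢ --c--▸ v3
  v2 = d.(0 + 0) + c.c.0 ⊢ --c--▸ v4, --d--▸ v5
  v3 = b.a.0 ⊢ --b--▸ v6
  v4 = c.0 ⊢ --c--▸ v7
  v5 = 0 + 0 ⊢ (no moves)
  v6 = a.0 ⊢ --a--▸ v7
  v7 = 0 ⊢ (no moves)
Bisimilarity quotient blocks:
  B0 = {u0, v0}
  B1 = {u1, v1}
  B2 = {u3, v3}
  B3 = {u6, v6}
  B4 = {u5, u7, v5, v7}
  B5 = {u2, v2}
  B6 = {u4, v4}
u0 ∈ B0, v0 ∈ B0 → same block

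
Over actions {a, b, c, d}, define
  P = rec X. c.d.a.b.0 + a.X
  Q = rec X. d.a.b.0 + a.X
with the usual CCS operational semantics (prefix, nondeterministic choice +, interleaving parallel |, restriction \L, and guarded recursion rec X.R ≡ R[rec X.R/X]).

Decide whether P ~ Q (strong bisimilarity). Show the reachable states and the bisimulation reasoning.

Reachable graph of P (5 states):
  s0 = rec X. c.d.a.b.0 + a.X has moves ··a··> s0, ··c··> s1
  s1 = d.a.b.0 has moves ··d··> s2
  s2 = a.b.0 has moves ··a··> s3
  s3 = b.0 has moves ··b··> s4
  s4 = 0 has moves deadlocked
Reachable graph of Q (4 states):
  t0 = rec X. d.a.b.0 + a.X has moves ··a··> t0, ··d··> t1
  t1 = a.b.0 has moves ··a··> t2
  t2 = b.0 has moves ··b··> t3
  t3 = 0 has moves deadlocked
Bisimilarity quotient blocks:
  B0 = {s0}
  B1 = {s1}
  B2 = {s2, t1}
  B3 = {s3, t2}
  B4 = {s4, t3}
  B5 = {t0}
s0 ∈ B0, t0 ∈ B5 → different blocks

NO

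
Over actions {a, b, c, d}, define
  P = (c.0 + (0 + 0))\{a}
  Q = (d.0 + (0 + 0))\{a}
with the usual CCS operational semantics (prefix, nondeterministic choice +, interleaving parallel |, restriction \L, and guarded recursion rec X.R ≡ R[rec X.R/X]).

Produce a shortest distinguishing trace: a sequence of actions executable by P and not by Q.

Reachable graph of P (2 states):
  p0 = (c.0 + (0 + 0))\{a} → =c=> p1
  p1 = 0\{a} → ∅
Reachable graph of Q (2 states):
  q0 = (d.0 + (0 + 0))\{a} → =d=> q1
  q1 = 0\{a} → ∅
Trace ⟨c⟩ through P, begin at {p0}:
  step 1 (c): {p1}
  ✓ P
Trace ⟨c⟩ through Q, begin at {q0}:
  step 1 (c): no successor for Q

c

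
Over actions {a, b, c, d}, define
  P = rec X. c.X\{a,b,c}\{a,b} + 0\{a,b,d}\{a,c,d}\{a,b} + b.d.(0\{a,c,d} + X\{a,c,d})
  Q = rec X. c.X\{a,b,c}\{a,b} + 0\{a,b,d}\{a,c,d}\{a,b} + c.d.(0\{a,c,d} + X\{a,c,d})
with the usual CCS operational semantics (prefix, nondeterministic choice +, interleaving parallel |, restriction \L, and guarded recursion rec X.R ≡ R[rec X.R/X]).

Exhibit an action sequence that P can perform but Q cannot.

b

Reachable graph of P (5 states):
  p0 = rec X. c.X\{a,b,c}\{a,b} + 0\{a,b,d}\{a,c,d}\{a,b} + b.d.(0\{a,c,d} + X\{a,c,d}) :: -b-> p1, -c-> p2
  p1 = d.(0\{a,c,d} + (rec X. c.X\{a,b,c}\{a,b} + 0\{a,b,d}\{a,c,d}\{a,b} + b.d.(0\{a,c,d} + X\{a,c,d}))\{a,c,d}) :: -d-> p3
  p2 = (rec X. c.X\{a,b,c}\{a,b} + 0\{a,b,d}\{a,c,d}\{a,b} + b.d.(0\{a,c,d} + X\{a,c,d}))\{a,b,c}\{a,b} :: ·
  p3 = 0\{a,c,d} + (rec X. c.X\{a,b,c}\{a,b} + 0\{a,b,d}\{a,c,d}\{a,b} + b.d.(0\{a,c,d} + X\{a,c,d}))\{a,c,d} :: -b-> p4
  p4 = (d.(0\{a,c,d} + (rec X. c.X\{a,b,c}\{a,b} + 0\{a,b,d}\{a,c,d}\{a,b} + b.d.(0\{a,c,d} + X\{a,c,d}))\{a,c,d}))\{a,c,d} :: ·
Reachable graph of Q (4 states):
  q0 = rec X. c.X\{a,b,c}\{a,b} + 0\{a,b,d}\{a,c,d}\{a,b} + c.d.(0\{a,c,d} + X\{a,c,d}) :: -c-> q1, -c-> q2
  q1 = (rec X. c.X\{a,b,c}\{a,b} + 0\{a,b,d}\{a,c,d}\{a,b} + c.d.(0\{a,c,d} + X\{a,c,d}))\{a,b,c}\{a,b} :: ·
  q2 = d.(0\{a,c,d} + (rec X. c.X\{a,b,c}\{a,b} + 0\{a,b,d}\{a,c,d}\{a,b} + c.d.(0\{a,c,d} + X\{a,c,d}))\{a,c,d}) :: -d-> q3
  q3 = 0\{a,c,d} + (rec X. c.X\{a,b,c}\{a,b} + 0\{a,b,d}\{a,c,d}\{a,b} + c.d.(0\{a,c,d} + X\{a,c,d}))\{a,c,d} :: ·
Trace ⟨b⟩ through P, begin at {p0}:
  [1] b ⇒ {p1}
  ✓ P
Trace ⟨b⟩ through Q, begin at {q0}:
  [1] b ⇒ ∅  — Q cannot continue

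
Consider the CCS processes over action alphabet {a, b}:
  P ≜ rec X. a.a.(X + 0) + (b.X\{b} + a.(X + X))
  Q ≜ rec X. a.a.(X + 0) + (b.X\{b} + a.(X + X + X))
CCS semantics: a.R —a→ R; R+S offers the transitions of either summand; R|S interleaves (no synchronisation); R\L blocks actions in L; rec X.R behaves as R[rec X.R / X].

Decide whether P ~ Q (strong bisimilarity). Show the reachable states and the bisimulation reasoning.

bisimilar

LTS(P): 8 reachable states
  u0 = rec X. a.a.(X + 0) + (b.X\{b} + a.(X + X)) :: ··a··> u1, ··a··> u2, ··b··> u3
  u1 = (rec X. a.a.(X + 0) + (b.X\{b} + a.(X + X))) + (rec X. a.a.(X + 0) + (b.X\{b} + a.(X + X))) :: ··a··> u1, ··a··> u2, ··b··> u3
  u2 = a.((rec X. a.a.(X + 0) + (b.X\{b} + a.(X + X))) + 0) :: ··a··> u4
  u3 = (rec X. a.a.(X + 0) + (b.X\{b} + a.(X + X)))\{b} :: ··a··> u5, ··a··> u6
  u4 = (rec X. a.a.(X + 0) + (b.X\{b} + a.(X + X))) + 0 :: ··a··> u1, ··a··> u2, ··b··> u3
  u5 = ((rec X. a.a.(X + 0) + (b.X\{b} + a.(X + X))) + (rec X. a.a.(X + 0) + (b.X\{b} + a.(X + X))))\{b} :: ··a··> u5, ··a··> u6
  u6 = (a.((rec X. a.a.(X + 0) + (b.X\{b} + a.(X + X))) + 0))\{b} :: ··a··> u7
  u7 = ((rec X. a.a.(X + 0) + (b.X\{b} + a.(X + X))) + 0)\{b} :: ··a··> u5, ··a··> u6
LTS(Q): 8 reachable states
  v0 = rec X. a.a.(X + 0) + (b.X\{b} + a.(X + X + X)) :: ··a··> v1, ··a··> v2, ··b··> v3
  v1 = (rec X. a.a.(X + 0) + (b.X\{b} + a.(X + X + X))) + (rec X. a.a.(X + 0) + (b.X\{b} + a.(X + X + X))) + (rec X. a.a.(X + 0) + (b.X\{b} + a.(X + X + X))) :: ··a··> v1, ··a··> v2, ··b··> v3
  v2 = a.((rec X. a.a.(X + 0) + (b.X\{b} + a.(X + X + X))) + 0) :: ··a··> v4
  v3 = (rec X. a.a.(X + 0) + (b.X\{b} + a.(X + X + X)))\{b} :: ··a··> v5, ··a··> v6
  v4 = (rec X. a.a.(X + 0) + (b.X\{b} + a.(X + X + X))) + 0 :: ··a··> v1, ··a··> v2, ··b··> v3
  v5 = ((rec X. a.a.(X + 0) + (b.X\{b} + a.(X + X + X))) + (rec X. a.a.(X + 0) + (b.X\{b} + a.(X + X + X))) + (rec X. a.a.(X + 0) + (b.X\{b} + a.(X + X + X))))\{b} :: ··a··> v5, ··a··> v6
  v6 = (a.((rec X. a.a.(X + 0) + (b.X\{b} + a.(X + X + X))) + 0))\{b} :: ··a··> v7
  v7 = ((rec X. a.a.(X + 0) + (b.X\{b} + a.(X + X + X))) + 0)\{b} :: ··a··> v5, ··a··> v6
Bisimilarity quotient blocks:
  B0 = {u0, u1, u4, v0, v1, v4}
  B1 = {u2, v2}
  B2 = {u3, u5, u6, u7, v3, v5, v6, v7}
u0 ∈ B0, v0 ∈ B0 → same block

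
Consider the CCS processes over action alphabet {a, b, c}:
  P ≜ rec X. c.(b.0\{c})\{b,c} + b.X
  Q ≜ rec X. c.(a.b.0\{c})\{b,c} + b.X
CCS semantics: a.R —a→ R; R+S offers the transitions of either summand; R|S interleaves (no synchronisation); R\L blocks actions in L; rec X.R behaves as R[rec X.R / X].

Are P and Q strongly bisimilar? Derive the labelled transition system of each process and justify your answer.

NO

Reachable graph of P (2 states):
  u0 = rec X. c.(b.0\{c})\{b,c} + b.X ⊢ =b=> u0, =c=> u1
  u1 = (b.0\{c})\{b,c} ⊢ deadlocked
Reachable graph of Q (3 states):
  v0 = rec X. c.(a.b.0\{c})\{b,c} + b.X ⊢ =b=> v0, =c=> v1
  v1 = (a.b.0\{c})\{b,c} ⊢ =a=> v2
  v2 = (b.0\{c})\{b,c} ⊢ deadlocked
Coarsest stable partition (strong bisimilarity classes):
  B0 = {u0}
  B1 = {u1, v2}
  B2 = {v0}
  B3 = {v1}
u0 ∈ B0, v0 ∈ B2 → different blocks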